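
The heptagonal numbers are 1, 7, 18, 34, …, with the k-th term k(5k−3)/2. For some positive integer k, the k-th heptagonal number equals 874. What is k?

Set n(5n−3)/2 = 874, giving 5n² − 3n − 1748 = 0.
So n = (3 + 187) / 10 = 190/10 = 19.

19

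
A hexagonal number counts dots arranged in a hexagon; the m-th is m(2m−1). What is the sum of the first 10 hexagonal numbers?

Σ i(2i−1) = 2Σi² − Σi over i = 1..10.
Σi = 55 and Σi² = 385.
2·385 − 1·55 = 715.

715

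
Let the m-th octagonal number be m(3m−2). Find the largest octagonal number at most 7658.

Solve n(3n−2) ≤ 7658 for integer n.
n = 50 gives 7400 ≤ 7658, while n = 51 gives 7701 > 7658; so the answer is 7400.

7400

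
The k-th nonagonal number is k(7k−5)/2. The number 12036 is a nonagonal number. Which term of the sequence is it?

59

Set n(7n−5)/2 = 12036, giving 7n² − 5n − 24072 = 0.
So n = (5 + 821) / 14 = 826/14 = 59.
Check: 59·(7·59 − 5)/2 = 12036. ✓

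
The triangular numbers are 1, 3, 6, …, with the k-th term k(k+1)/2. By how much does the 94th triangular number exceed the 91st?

279

94·95/2 = 4465 and 91·92/2 = 4186.
Difference: 4465 − 4186 = 279.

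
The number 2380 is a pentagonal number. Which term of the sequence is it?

Set n(3n−1)/2 = 2380, giving 3n² − n − 4760 = 0.
The discriminant is 1 + 24·2380 = 57121, and √57121 = 239.
So n = (1 + 239) / 6 = 240/6 = 40.

40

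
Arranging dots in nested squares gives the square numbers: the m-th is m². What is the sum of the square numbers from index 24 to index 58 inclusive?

Σ_{i=24}^{58} i² = 66729 − 4324 = 62405.

62405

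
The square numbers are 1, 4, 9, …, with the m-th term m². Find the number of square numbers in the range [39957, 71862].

The n-th square number is n².
Smallest index with value ≥ 39957: n = 200 (giving 40000).
Largest index with value ≤ 71862: n = 268 (giving 71824).
Indices 200 through 268: 69 terms.

69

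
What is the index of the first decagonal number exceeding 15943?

Solve n(4n−3) > 15943 for integer n.
The largest n with value ≤ 15943 is 63 (since 15687 ≤ 15943 < 16192), so the first above is n = 64, value 16192.

64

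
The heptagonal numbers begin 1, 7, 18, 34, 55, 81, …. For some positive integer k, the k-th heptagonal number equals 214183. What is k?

Set n(5n−3)/2 = 214183, giving 5n² − 3n − 428366 = 0.
The discriminant is 9 + 40·214183 = 8567329, and √8567329 = 2927.
So n = (3 + 2927) / 10 = 2930/10 = 293.

293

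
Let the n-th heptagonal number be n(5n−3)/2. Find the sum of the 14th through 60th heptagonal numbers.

179869

Σ i(5i−3)/2 = (5Σi² − 3Σi) / 2 over i = 14..60.
Σi = 1830 − 91 = 1739 and Σi² = 73810 − 819 = 72991.
(5·72991 − 3·1739) / 2 = 359738/2 = 179869.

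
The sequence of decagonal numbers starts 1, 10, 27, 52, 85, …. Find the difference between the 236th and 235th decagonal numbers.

1881

Consecutive decagonal numbers differ by 8n − 7: here 8·236 − 7 = 1881.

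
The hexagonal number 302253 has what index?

389

Set n(2n−1) = 302253, giving 2n² − n − 302253 = 0.
The discriminant is 1 + 8·302253 = 2418025, and √2418025 = 1555.
So n = (1 + 1555) / 4 = 1556/4 = 389.
Check: 389·(2·389 − 1) = 302253. ✓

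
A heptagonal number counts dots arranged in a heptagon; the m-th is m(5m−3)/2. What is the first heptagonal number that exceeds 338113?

Solve n(5n−3)/2 > 338113 for integer n.
The largest n with value ≤ 338113 is 368 (since 338008 ≤ 338113 < 339849), so the first above is n = 369, value 339849.

339849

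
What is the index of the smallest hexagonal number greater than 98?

Solve n(2n−1) > 98 for integer n.
The largest n with value ≤ 98 is 7 (since 91 ≤ 98 < 120), so the first above is n = 8, value 120.

8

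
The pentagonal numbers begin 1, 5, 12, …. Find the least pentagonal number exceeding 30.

35

Solve n(3n−1)/2 > 30 for integer n.
The largest n with value ≤ 30 is 4 (since 22 ≤ 30 < 35), so the first above is n = 5, value 35.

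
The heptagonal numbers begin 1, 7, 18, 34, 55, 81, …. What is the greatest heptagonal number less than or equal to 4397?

Solve n(5n−3)/2 ≤ 4397 for integer n.
n = 42 gives 4347 ≤ 4397, while n = 43 gives 4558 > 4397; so the answer is 4347.

4347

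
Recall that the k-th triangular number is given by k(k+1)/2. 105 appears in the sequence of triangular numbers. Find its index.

14

Set n(n+1)/2 = 105, giving n² + n − 210 = 0.
So n = (-1 + 29) / 2 = 28/2 = 14.
Check: 14·15/2 = 105. ✓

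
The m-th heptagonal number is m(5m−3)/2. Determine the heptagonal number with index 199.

98704

199·(5·199 − 3)/2 = 199·992/2 = 199·496 = 98704.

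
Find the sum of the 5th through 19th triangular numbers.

Σ i(i+1)/2 = (Σi² + Σi) / 2 over i = 5..19.
Σi = 190 − 10 = 180 and Σi² = 2470 − 30 = 2440.
(1·2440 + 1·180) / 2 = 2620/2 = 1310.

1310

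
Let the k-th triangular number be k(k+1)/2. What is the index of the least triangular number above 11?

5

Solve n(n+1)/2 > 11 for integer n.
The largest n with value ≤ 11 is 4 (since 10 ≤ 11 < 15), so the first above is n = 5, value 15.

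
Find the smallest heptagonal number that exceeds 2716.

Solve n(5n−3)/2 > 2716 for integer n.
The largest n with value ≤ 2716 is 33 (since 2673 ≤ 2716 < 2839), so the first above is n = 34, value 2839.

2839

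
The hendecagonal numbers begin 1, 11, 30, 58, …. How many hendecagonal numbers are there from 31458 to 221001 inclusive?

The n-th hendecagonal number is n(9n−7)/2.
Smallest index with value ≥ 31458: n = 84 (giving 31458).
Largest index with value ≤ 221001: n = 222 (giving 221001).
Indices 84 through 222: 139 terms.

139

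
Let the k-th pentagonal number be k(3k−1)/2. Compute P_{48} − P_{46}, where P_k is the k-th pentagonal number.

48·(3·48 − 1)/2 = 3432 and 46·(3·46 − 1)/2 = 3151.
Difference: 3432 − 3151 = 281.

281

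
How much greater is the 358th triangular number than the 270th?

358·359/2 = 64261 and 270·271/2 = 36585.
Difference: 64261 − 36585 = 27676.

27676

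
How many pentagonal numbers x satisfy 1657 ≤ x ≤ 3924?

The n-th pentagonal number is n(3n−1)/2.
Smallest index with value ≥ 1657: n = 34 (giving 1717).
Largest index with value ≤ 3924: n = 51 (giving 3876).
Indices 34 through 51: 18 terms.

18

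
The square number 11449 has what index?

We need n² = 11449, so n = √11449 = 107.
Check: 107² = 11449. ✓

107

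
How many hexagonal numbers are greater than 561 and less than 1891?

13

The n-th hexagonal number is n(2n−1).
Smallest index with value > 561: n = 18 (giving 630).
Largest index with value < 1891: n = 30 (giving 1770).
Indices 18 through 30: 13 terms.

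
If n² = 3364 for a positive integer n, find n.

We need n² = 3364, so n = √3364 = 58.
Check: 58² = 3364. ✓

58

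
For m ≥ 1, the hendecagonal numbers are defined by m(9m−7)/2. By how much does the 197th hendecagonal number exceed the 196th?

Consecutive hendecagonal numbers differ by 9n − 8: here 9·197 − 8 = 1765.

1765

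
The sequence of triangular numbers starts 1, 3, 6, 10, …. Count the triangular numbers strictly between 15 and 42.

The n-th triangular number is n(n+1)/2.
Smallest index with value > 15: n = 6 (giving 21).
Largest index with value < 42: n = 8 (giving 36).
Indices 6 through 8: 3 terms.

3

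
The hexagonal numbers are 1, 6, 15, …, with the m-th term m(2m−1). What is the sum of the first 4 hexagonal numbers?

50

Σ i(2i−1) = 2Σi² − Σi over i = 1..4.
Σi = 10 and Σi² = 30.
2·30 − 1·10 = 50.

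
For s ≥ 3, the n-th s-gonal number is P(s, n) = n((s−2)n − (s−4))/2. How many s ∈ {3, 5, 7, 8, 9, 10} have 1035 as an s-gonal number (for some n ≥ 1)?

s = 3: P(3, 45) = 1035. ✓
s = 5: P(5, 26) = 1001 and P(5, 27) = 1080; 1035 is not s-gonal.
s = 7: P(7, 20) = 970 and P(7, 21) = 1071; 1035 is not s-gonal.
s = 8: P(8, 18) = 936 and P(8, 19) = 1045; 1035 is not s-gonal.
s = 9: P(9, 17) = 969 and P(9, 18) = 1089; 1035 is not s-gonal.
s = 10: P(10, 16) = 976 and P(10, 17) = 1105; 1035 is not s-gonal.
Hits: s ∈ {3} → 1.

1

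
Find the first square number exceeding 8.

Solve n² > 8 for integer n.
The largest n with value ≤ 8 is 2 (since 4 ≤ 8 < 9), so the first above is n = 3, value 9.

9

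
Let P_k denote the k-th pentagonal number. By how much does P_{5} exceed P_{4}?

13

Consecutive pentagonal numbers differ by 3n − 2: here 3·5 − 2 = 13.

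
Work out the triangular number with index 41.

41·42/2 = 1722/2 = 861.

861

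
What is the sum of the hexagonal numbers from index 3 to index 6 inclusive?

154

Σ i(2i−1) = 2Σi² − Σi over i = 3..6.
Σi = 21 − 3 = 18 and Σi² = 91 − 5 = 86.
2·86 − 1·18 = 154.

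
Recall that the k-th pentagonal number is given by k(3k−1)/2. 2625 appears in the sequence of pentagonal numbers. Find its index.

42

Set n(3n−1)/2 = 2625, giving 3n² − n − 5250 = 0.
So n = (1 + 251) / 6 = 252/6 = 42.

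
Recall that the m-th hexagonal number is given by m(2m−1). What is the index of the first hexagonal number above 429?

Solve n(2n−1) > 429 for integer n.
The largest n with value ≤ 429 is 14 (since 378 ≤ 429 < 435), so the first above is n = 15, value 435.

15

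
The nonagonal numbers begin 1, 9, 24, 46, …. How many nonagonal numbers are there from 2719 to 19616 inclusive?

47

The n-th nonagonal number is n(7n−5)/2.
Smallest index with value ≥ 2719: n = 29 (giving 2871).
Largest index with value ≤ 19616: n = 75 (giving 19500).
Indices 29 through 75: 47 terms.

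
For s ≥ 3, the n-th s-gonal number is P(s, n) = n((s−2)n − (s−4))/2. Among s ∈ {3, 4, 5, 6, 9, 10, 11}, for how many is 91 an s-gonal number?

s = 3: P(3, 13) = 91. ✓
s = 4: P(4, 9) = 81 and P(4, 10) = 100; 91 is not s-gonal.
s = 5: P(5, 7) = 70 and P(5, 8) = 92; 91 is not s-gonal.
s = 6: P(6, 7) = 91. ✓
s = 9: P(9, 5) = 75 and P(9, 6) = 111; 91 is not s-gonal.
s = 10: P(10, 5) = 85 and P(10, 6) = 126; 91 is not s-gonal.
s = 11: P(11, 4) = 58 and P(11, 5) = 95; 91 is not s-gonal.
Hits: s ∈ {3, 6} → 2.

2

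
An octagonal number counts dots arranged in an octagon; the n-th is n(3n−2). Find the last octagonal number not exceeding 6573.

6533

Solve n(3n−2) ≤ 6573 for integer n.
n = 47 gives 6533 ≤ 6573, while n = 48 gives 6816 > 6573; so the answer is 6533.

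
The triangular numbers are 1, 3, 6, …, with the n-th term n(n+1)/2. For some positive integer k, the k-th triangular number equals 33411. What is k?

258

Set n(n+1)/2 = 33411, giving n² + n − 66822 = 0.
The discriminant is 1 + 8·33411 = 267289, and √267289 = 517.
So n = (-1 + 517) / 2 = 516/2 = 258.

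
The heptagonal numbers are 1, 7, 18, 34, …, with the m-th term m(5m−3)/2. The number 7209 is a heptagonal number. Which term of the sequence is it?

54

Set n(5n−3)/2 = 7209, giving 5n² − 3n − 14418 = 0.
The discriminant is 9 + 40·7209 = 288369, and √288369 = 537.
So n = (3 + 537) / 10 = 540/10 = 54.
Check: 54·(5·54 − 3)/2 = 7209. ✓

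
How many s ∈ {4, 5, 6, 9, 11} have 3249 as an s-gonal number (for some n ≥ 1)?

1

s = 4: P(4, 57) = 3249. ✓
s = 5: P(5, 46) = 3151 and P(5, 47) = 3290; 3249 is not s-gonal.
s = 6: P(6, 40) = 3160 and P(6, 41) = 3321; 3249 is not s-gonal.
s = 9: P(9, 30) = 3075 and P(9, 31) = 3286; 3249 is not s-gonal.
s = 11: P(11, 27) = 3186 and P(11, 28) = 3430; 3249 is not s-gonal.
Hits: s ∈ {4} → 1.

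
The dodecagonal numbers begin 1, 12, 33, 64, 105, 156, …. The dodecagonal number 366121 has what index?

Set n(5n−4) = 366121, giving 5n² − 4n − 366121 = 0.
The discriminant is 16 + 20·366121 = 7322436, and √7322436 = 2706.
So n = (4 + 2706) / 10 = 2710/10 = 271.
Check: 271·(5·271 − 4) = 366121. ✓

271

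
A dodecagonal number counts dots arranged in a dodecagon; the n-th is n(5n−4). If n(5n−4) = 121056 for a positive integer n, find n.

Set n(5n−4) = 121056, giving 5n² − 4n − 121056 = 0.
The discriminant is 16 + 20·121056 = 2421136, and √2421136 = 1556.
So n = (4 + 1556) / 10 = 1560/10 = 156.

156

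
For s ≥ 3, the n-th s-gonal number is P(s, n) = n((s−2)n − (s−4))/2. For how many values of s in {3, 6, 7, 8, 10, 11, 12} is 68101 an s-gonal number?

s = 3: P(3, 368) = 67896 and P(3, 369) = 68265; 68101 is not s-gonal.
s = 6: P(6, 184) = 67528 and P(6, 185) = 68265; 68101 is not s-gonal.
s = 7: P(7, 165) = 67815 and P(7, 166) = 68641; 68101 is not s-gonal.
s = 8: P(8, 151) = 68101. ✓
s = 10: P(10, 130) = 67210 and P(10, 131) = 68251; 68101 is not s-gonal.
s = 11: P(11, 123) = 67650 and P(11, 124) = 68758; 68101 is not s-gonal.
s = 12: P(12, 117) = 67977 and P(12, 118) = 69148; 68101 is not s-gonal.
Hits: s ∈ {8} → 1.

1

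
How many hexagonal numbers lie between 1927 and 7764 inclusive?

31

The n-th hexagonal number is n(2n−1).
Smallest index with value ≥ 1927: n = 32 (giving 2016).
Largest index with value ≤ 7764: n = 62 (giving 7626).
Indices 32 through 62: 31 terms.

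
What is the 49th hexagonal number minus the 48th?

Consecutive hexagonal numbers differ by 4n − 3: here 4·49 − 3 = 193.

193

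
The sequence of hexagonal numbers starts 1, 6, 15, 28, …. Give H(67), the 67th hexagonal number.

67·(2·67 − 1) = 67·133 = 8911.

8911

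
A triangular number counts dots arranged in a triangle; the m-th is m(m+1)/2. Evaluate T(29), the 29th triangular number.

29·30/2 = 870/2 = 435.

435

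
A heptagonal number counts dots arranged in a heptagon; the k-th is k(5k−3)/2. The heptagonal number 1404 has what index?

Set n(5n−3)/2 = 1404, giving 5n² − 3n − 2808 = 0.
So n = (3 + 237) / 10 = 240/10 = 24.
Check: 24·(5·24 − 3)/2 = 1404. ✓

24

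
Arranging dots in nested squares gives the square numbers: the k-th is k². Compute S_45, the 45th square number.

The 45th square number is n² with n = 45.
45² = 2025.

2025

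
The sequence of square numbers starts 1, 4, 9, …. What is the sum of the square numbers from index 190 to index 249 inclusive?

Σ_{i=190}^{249} i² = 5177125 − 2268315 = 2908810.

2908810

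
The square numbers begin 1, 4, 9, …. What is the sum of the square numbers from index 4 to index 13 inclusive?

805

Σ_{i=4}^{13} i² = 819 − 14 = 805.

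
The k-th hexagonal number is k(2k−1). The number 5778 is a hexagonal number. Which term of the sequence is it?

Set n(2n−1) = 5778, giving 2n² − n − 5778 = 0.
The discriminant is 1 + 8·5778 = 46225, and √46225 = 215.
So n = (1 + 215) / 4 = 216/4 = 54.
Check: 54·(2·54 − 1) = 5778. ✓

54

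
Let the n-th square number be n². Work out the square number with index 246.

60516

246² = 60516.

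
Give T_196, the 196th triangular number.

The 196th triangular number is n(n+1)/2 with n = 196.
196·197/2 = 38612/2 = 19306.

19306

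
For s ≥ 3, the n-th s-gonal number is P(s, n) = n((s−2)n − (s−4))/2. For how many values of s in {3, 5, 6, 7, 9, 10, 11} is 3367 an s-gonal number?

1

s = 3: P(3, 81) = 3321 and P(3, 82) = 3403; 3367 is not s-gonal.
s = 5: P(5, 47) = 3290 and P(5, 48) = 3432; 3367 is not s-gonal.
s = 6: P(6, 41) = 3321 and P(6, 42) = 3486; 3367 is not s-gonal.
s = 7: P(7, 37) = 3367. ✓
s = 9: P(9, 31) = 3286 and P(9, 32) = 3504; 3367 is not s-gonal.
s = 10: P(10, 29) = 3277 and P(10, 30) = 3510; 3367 is not s-gonal.
s = 11: P(11, 27) = 3186 and P(11, 28) = 3430; 3367 is not s-gonal.
Hits: s ∈ {7} → 1.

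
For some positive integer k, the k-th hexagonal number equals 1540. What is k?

28

Set n(2n−1) = 1540, giving 2n² − n − 1540 = 0.
The discriminant is 1 + 8·1540 = 12321, and √12321 = 111.
So n = (1 + 111) / 4 = 112/4 = 28.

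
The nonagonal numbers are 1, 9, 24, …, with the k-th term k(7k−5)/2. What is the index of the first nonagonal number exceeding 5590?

Solve n(7n−5)/2 > 5590 for integer n.
The largest n with value ≤ 5590 is 40 (since 5500 ≤ 5590 < 5781), so the first above is n = 41, value 5781.

41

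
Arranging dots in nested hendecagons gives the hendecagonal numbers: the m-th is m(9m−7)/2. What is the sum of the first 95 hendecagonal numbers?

1290480

Σ i(9i−7)/2 = (9Σi² − 7Σi) / 2 over i = 1..95.
Σi = 4560 and Σi² = 290320.
(9·290320 − 7·4560) / 2 = 2580960/2 = 1290480.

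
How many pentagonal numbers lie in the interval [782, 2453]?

The n-th pentagonal number is n(3n−1)/2.
Smallest index with value ≥ 782: n = 23 (giving 782).
Largest index with value ≤ 2453: n = 40 (giving 2380).
Indices 23 through 40: 18 terms.

18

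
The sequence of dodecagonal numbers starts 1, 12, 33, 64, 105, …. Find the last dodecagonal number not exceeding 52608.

Solve n(5n−4) ≤ 52608 for integer n.
n = 102 gives 51612 ≤ 52608, while n = 103 gives 52633 > 52608; so the answer is 51612.

51612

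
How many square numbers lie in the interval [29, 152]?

The n-th square number is n².
Smallest index with value ≥ 29: n = 6 (giving 36).
Largest index with value ≤ 152: n = 12 (giving 144).
Indices 6 through 12: 7 terms.

7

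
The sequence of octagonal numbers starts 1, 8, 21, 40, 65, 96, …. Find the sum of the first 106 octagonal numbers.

Σ i(3i−2) = 3Σi² − 2Σi over i = 1..106.
Σi = 5671 and Σi² = 402641.
3·402641 − 2·5671 = 1196581.

1196581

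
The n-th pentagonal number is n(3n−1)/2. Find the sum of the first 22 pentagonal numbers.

Σ i(3i−1)/2 = (3Σi² − Σi) / 2 over i = 1..22.
Σi = 253 and Σi² = 3795.
(3·3795 − 1·253) / 2 = 11132/2 = 5566.

5566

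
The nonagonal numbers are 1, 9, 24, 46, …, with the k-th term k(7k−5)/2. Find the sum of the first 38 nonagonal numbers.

Σ i(7i−5)/2 = (7Σi² − 5Σi) / 2 over i = 1..38.
Σi = 741 and Σi² = 19019.
(7·19019 − 5·741) / 2 = 129428/2 = 64714.

64714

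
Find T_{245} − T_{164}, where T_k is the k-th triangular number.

16605

245·246/2 = 30135 and 164·165/2 = 13530.
Difference: 30135 − 13530 = 16605.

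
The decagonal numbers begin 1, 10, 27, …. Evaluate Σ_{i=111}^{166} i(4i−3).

4332076

Σ i(4i−3) = 4Σi² − 3Σi over i = 111..166.
Σi = 13861 − 6105 = 7756 and Σi² = 1538571 − 449735 = 1088836.
4·1088836 − 3·7756 = 4332076.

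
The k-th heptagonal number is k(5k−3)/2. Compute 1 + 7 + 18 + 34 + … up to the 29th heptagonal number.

20735

Σ i(5i−3)/2 = (5Σi² − 3Σi) / 2 over i = 1..29.
Σi = 435 and Σi² = 8555.
(5·8555 − 3·435) / 2 = 41470/2 = 20735.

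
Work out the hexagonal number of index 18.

630

18·(2·18 − 1) = 18·35 = 630.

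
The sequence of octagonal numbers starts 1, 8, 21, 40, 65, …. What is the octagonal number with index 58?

The 58th octagonal number is n(3n−2) with n = 58.
58·(3·58 − 2) = 58·172 = 9976.

9976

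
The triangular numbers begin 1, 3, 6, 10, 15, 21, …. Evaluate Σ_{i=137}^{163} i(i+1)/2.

306594

Σ i(i+1)/2 = (Σi² + Σi) / 2 over i = 137..163.
Σi = 13366 − 9316 = 4050 and Σi² = 1456894 − 847756 = 609138.
(1·609138 + 1·4050) / 2 = 613188/2 = 306594.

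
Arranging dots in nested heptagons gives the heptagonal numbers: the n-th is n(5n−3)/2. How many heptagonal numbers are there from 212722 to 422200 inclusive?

The n-th heptagonal number is n(5n−3)/2.
Smallest index with value ≥ 212722: n = 292 (giving 212722).
Largest index with value ≤ 422200: n = 411 (giving 421686).
Indices 292 through 411: 120 terms.

120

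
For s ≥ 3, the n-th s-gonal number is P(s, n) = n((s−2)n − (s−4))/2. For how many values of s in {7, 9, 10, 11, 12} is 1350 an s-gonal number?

s = 7: P(7, 23) = 1288 and P(7, 24) = 1404; 1350 is not s-gonal.
s = 9: P(9, 20) = 1350. ✓
s = 10: P(10, 18) = 1242 and P(10, 19) = 1387; 1350 is not s-gonal.
s = 11: P(11, 17) = 1241 and P(11, 18) = 1395; 1350 is not s-gonal.
s = 12: P(12, 16) = 1216 and P(12, 17) = 1377; 1350 is not s-gonal.
Hits: s ∈ {9} → 1.

1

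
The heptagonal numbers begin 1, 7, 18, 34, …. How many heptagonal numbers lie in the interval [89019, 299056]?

The n-th heptagonal number is n(5n−3)/2.
Smallest index with value ≥ 89019: n = 189 (giving 89019).
Largest index with value ≤ 299056: n = 346 (giving 298771).
Indices 189 through 346: 158 terms.

158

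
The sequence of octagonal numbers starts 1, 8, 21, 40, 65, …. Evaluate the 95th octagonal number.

26885

The 95th octagonal number is n(3n−2) with n = 95.
95·(3·95 − 2) = 95·283 = 26885.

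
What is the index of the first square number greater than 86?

Solve n² > 86 for integer n.
The largest n with value ≤ 86 is 9 (since 81 ≤ 86 < 100), so the first above is n = 10, value 100.

10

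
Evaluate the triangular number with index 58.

1711

The 58th triangular number is n(n+1)/2 with n = 58.
58·59/2 = 3422/2 = 1711.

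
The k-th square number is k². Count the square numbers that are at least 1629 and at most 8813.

53

The n-th square number is n².
Smallest index with value ≥ 1629: n = 41 (giving 1681).
Largest index with value ≤ 8813: n = 93 (giving 8649).
Indices 41 through 93: 53 terms.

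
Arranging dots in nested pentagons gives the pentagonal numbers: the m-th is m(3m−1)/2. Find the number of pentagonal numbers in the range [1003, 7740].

The n-th pentagonal number is n(3n−1)/2.
Smallest index with value ≥ 1003: n = 27 (giving 1080).
Largest index with value ≤ 7740: n = 72 (giving 7740).
Indices 27 through 72: 46 terms.

46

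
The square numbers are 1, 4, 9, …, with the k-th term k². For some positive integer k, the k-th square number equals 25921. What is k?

We need n² = 25921, so n = √25921 = 161.
Check: 161² = 25921. ✓

161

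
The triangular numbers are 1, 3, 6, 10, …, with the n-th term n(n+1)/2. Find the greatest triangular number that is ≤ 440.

435

Solve n(n+1)/2 ≤ 440 for integer n.
n = 29 gives 435 ≤ 440, while n = 30 gives 465 > 440; so the answer is 435.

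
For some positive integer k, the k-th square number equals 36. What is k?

We need n² = 36, so n = √36 = 6.
Check: 6² = 36. ✓

6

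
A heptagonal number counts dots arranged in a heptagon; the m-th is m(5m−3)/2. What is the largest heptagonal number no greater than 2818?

2673

Solve n(5n−3)/2 ≤ 2818 for integer n.
n = 33 gives 2673 ≤ 2818, while n = 34 gives 2839 > 2818; so the answer is 2673.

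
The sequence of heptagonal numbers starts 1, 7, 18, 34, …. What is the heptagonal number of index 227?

128482

The 227th heptagonal number is n(5n−3)/2 with n = 227.
227·(5·227 − 3)/2 = 227·1132/2 = 227·566 = 128482.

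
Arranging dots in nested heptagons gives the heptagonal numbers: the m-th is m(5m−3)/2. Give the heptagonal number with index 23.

23·(5·23 − 3)/2 = 23·112/2 = 23·56 = 1288.

1288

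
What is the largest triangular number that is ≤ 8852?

Solve n(n+1)/2 ≤ 8852 for integer n.
n = 132 gives 8778 ≤ 8852, while n = 133 gives 8911 > 8852; so the answer is 8778.

8778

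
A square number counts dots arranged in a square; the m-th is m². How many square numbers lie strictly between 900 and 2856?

23

The n-th square number is n².
Smallest index with value > 900: n = 31 (giving 961).
Largest index with value < 2856: n = 53 (giving 2809).
Indices 31 through 53: 23 terms.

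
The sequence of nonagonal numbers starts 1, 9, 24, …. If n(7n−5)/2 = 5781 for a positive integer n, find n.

Set n(7n−5)/2 = 5781, giving 7n² − 5n − 11562 = 0.
So n = (5 + 569) / 14 = 574/14 = 41.
Check: 41·(7·41 − 5)/2 = 5781. ✓

41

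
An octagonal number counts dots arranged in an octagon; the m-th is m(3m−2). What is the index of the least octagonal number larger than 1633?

24

Solve n(3n−2) > 1633 for integer n.
The largest n with value ≤ 1633 is 23 (since 1541 ≤ 1633 < 1680), so the first above is n = 24, value 1680.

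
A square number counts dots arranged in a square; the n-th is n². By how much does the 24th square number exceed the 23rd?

n² − (n−1)² = 2n − 1, so 24² − 23² = 2·24 − 1 = 47.

47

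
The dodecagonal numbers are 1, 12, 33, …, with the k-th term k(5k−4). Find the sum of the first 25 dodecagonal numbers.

Σ i(5i−4) = 5Σi² − 4Σi over i = 1..25.
Σi = 325 and Σi² = 5525.
5·5525 − 4·325 = 26325.

26325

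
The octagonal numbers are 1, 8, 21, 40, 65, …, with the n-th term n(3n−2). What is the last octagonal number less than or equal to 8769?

Solve n(3n−2) ≤ 8769 for integer n.
n = 54 gives 8640 ≤ 8769, while n = 55 gives 8965 > 8769; so the answer is 8640.

8640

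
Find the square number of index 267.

71289

267² = 71289.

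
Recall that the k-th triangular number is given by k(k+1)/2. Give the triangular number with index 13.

The 13th triangular number is n(n+1)/2 with n = 13.
13·14/2 = 182/2 = 91.

91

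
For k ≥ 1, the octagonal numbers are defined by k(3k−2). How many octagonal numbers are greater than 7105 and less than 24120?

40

The n-th octagonal number is n(3n−2).
Smallest index with value > 7105: n = 50 (giving 7400).
Largest index with value < 24120: n = 89 (giving 23585).
Indices 50 through 89: 40 terms.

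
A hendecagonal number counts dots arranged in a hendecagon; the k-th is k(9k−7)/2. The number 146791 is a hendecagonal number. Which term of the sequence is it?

181

Set n(9n−7)/2 = 146791, giving 9n² − 7n − 293582 = 0.
The discriminant is 49 + 72·146791 = 10569001, and √10569001 = 3251.
So n = (7 + 3251) / 18 = 3258/18 = 181.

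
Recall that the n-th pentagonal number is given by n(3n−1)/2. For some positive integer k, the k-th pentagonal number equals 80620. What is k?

Set n(3n−1)/2 = 80620, giving 3n² − n − 161240 = 0.
The discriminant is 1 + 24·80620 = 1934881, and √1934881 = 1391.
So n = (1 + 1391) / 6 = 1392/6 = 232.
Check: 232·(3·232 − 1)/2 = 80620. ✓

232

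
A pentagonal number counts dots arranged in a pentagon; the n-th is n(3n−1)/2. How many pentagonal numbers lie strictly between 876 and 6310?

41

The n-th pentagonal number is n(3n−1)/2.
Smallest index with value > 876: n = 25 (giving 925).
Largest index with value < 6310: n = 65 (giving 6305).
Indices 25 through 65: 41 terms.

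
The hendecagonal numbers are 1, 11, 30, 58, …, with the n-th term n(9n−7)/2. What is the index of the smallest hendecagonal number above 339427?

Solve n(9n−7)/2 > 339427 for integer n.
The largest n with value ≤ 339427 is 275 (since 339350 ≤ 339427 < 341826), so the first above is n = 276, value 341826.

276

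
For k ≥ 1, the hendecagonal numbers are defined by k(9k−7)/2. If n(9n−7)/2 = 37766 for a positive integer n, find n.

Set n(9n−7)/2 = 37766, giving 9n² − 7n − 75532 = 0.
The discriminant is 49 + 72·37766 = 2719201, and √2719201 = 1649.
So n = (7 + 1649) / 18 = 1656/18 = 92.

92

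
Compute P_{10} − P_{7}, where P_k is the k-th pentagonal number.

10·(3·10 − 1)/2 = 145 and 7·(3·7 − 1)/2 = 70.
Difference: 145 − 70 = 75.

75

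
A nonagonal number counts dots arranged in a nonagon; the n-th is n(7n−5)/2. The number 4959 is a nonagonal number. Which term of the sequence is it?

Set n(7n−5)/2 = 4959, giving 7n² − 5n − 9918 = 0.
The discriminant is 25 + 56·4959 = 277729, and √277729 = 527.
So n = (5 + 527) / 14 = 532/14 = 38.
Check: 38·(7·38 − 5)/2 = 4959. ✓

38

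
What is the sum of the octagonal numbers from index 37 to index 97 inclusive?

870043

Σ i(3i−2) = 3Σi² − 2Σi over i = 37..97.
Σi = 4753 − 666 = 4087 and Σi² = 308945 − 16206 = 292739.
3·292739 − 2·4087 = 870043.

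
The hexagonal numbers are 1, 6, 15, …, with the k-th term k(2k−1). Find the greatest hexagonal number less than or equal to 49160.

49141

Solve n(2n−1) ≤ 49160 for integer n.
n = 157 gives 49141 ≤ 49160, while n = 158 gives 49770 > 49160; so the answer is 49141.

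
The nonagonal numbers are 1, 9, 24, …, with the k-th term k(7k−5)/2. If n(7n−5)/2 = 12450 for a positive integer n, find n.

60

Set n(7n−5)/2 = 12450, giving 7n² − 5n − 24900 = 0.
So n = (5 + 835) / 14 = 840/14 = 60.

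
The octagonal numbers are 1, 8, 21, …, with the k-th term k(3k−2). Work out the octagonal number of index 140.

58520

The 140th octagonal number is n(3n−2) with n = 140.
140·(3·140 − 2) = 140·418 = 58520.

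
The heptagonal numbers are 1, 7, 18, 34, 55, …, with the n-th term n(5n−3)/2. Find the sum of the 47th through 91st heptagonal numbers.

Σ i(5i−3)/2 = (5Σi² − 3Σi) / 2 over i = 47..91.
Σi = 4186 − 1081 = 3105 and Σi² = 255346 − 33511 = 221835.
(5·221835 − 3·3105) / 2 = 1099860/2 = 549930.

549930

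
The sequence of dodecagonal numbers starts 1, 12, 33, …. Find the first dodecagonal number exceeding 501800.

Solve n(5n−4) > 501800 for integer n.
The largest n with value ≤ 501800 is 317 (since 501177 ≤ 501800 < 504348), so the first above is n = 318, value 504348.

504348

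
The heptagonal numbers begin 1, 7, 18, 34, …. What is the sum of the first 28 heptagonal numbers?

18676

Σ i(5i−3)/2 = (5Σi² − 3Σi) / 2 over i = 1..28.
Σi = 406 and Σi² = 7714.
(5·7714 − 3·406) / 2 = 37352/2 = 18676.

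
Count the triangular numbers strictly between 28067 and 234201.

The n-th triangular number is n(n+1)/2.
Smallest index with value > 28067: n = 237 (giving 28203).
Largest index with value < 234201: n = 683 (giving 233586).
Indices 237 through 683: 447 terms.

447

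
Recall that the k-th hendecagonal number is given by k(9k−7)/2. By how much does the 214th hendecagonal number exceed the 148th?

214·(9·214 − 7)/2 = 205333 and 148·(9·148 − 7)/2 = 98050.
Difference: 205333 − 98050 = 107283.

107283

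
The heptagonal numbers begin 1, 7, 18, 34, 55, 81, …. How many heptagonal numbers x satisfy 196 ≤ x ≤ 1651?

17

The n-th heptagonal number is n(5n−3)/2.
Smallest index with value ≥ 196: n = 10 (giving 235).
Largest index with value ≤ 1651: n = 26 (giving 1651).
Indices 10 through 26: 17 terms.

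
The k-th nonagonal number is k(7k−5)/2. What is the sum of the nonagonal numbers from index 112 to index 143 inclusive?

Σ i(7i−5)/2 = (7Σi² − 5Σi) / 2 over i = 112..143.
Σi = 10296 − 6216 = 4080 and Σi² = 984984 − 462056 = 522928.
(7·522928 − 5·4080) / 2 = 3640096/2 = 1820048.

1820048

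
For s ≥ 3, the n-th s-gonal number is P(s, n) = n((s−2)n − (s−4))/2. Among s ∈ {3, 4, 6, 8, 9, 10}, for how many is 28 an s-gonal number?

s = 3: P(3, 7) = 28. ✓
s = 4: P(4, 5) = 25 and P(4, 6) = 36; 28 is not s-gonal.
s = 6: P(6, 4) = 28. ✓
s = 8: P(8, 3) = 21 and P(8, 4) = 40; 28 is not s-gonal.
s = 9: P(9, 3) = 24 and P(9, 4) = 46; 28 is not s-gonal.
s = 10: P(10, 3) = 27 and P(10, 4) = 52; 28 is not s-gonal.
Hits: s ∈ {3, 6} → 2.

2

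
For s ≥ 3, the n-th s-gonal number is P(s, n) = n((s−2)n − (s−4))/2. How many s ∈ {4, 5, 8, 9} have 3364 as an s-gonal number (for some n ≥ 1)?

1

s = 4: P(4, 58) = 3364. ✓
s = 5: P(5, 47) = 3290 and P(5, 48) = 3432; 3364 is not s-gonal.
s = 8: P(8, 33) = 3201 and P(8, 34) = 3400; 3364 is not s-gonal.
s = 9: P(9, 31) = 3286 and P(9, 32) = 3504; 3364 is not s-gonal.
Hits: s ∈ {4} → 1.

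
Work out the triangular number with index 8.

36

The 8th triangular number is n(n+1)/2 with n = 8.
8·9/2 = 72/2 = 36.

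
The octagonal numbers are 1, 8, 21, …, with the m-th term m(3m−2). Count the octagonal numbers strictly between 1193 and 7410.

30

The n-th octagonal number is n(3n−2).
Smallest index with value > 1193: n = 21 (giving 1281).
Largest index with value < 7410: n = 50 (giving 7400).
Indices 21 through 50: 30 terms.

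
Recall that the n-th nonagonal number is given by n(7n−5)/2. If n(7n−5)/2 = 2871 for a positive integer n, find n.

29

Set n(7n−5)/2 = 2871, giving 7n² − 5n − 5742 = 0.
The discriminant is 25 + 56·2871 = 160801, and √160801 = 401.
So n = (5 + 401) / 14 = 406/14 = 29.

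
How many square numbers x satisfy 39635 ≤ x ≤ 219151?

The n-th square number is n².
Smallest index with value ≥ 39635: n = 200 (giving 40000).
Largest index with value ≤ 219151: n = 468 (giving 219024).
Indices 200 through 468: 269 terms.

269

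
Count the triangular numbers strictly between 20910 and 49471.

The n-th triangular number is n(n+1)/2.
Smallest index with value > 20910: n = 205 (giving 21115).
Largest index with value < 49471: n = 314 (giving 49455).
Indices 205 through 314: 110 terms.

110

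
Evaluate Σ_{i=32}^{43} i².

Σ_{i=32}^{43} i² = 27434 − 10416 = 17018.

17018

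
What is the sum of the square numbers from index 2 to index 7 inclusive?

Σ_{i=2}^{7} i² = 140 − 1 = 139.

139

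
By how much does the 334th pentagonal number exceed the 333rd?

1000

Consecutive pentagonal numbers differ by 3n − 2: here 3·334 − 2 = 1000.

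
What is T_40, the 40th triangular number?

820

The 40th triangular number is n(n+1)/2 with n = 40.
40·41/2 = 1640/2 = 820.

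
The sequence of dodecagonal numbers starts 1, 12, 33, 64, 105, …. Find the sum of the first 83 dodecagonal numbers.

Σ i(5i−4) = 5Σi² − 4Σi over i = 1..83.
Σi = 3486 and Σi² = 194054.
5·194054 − 4·3486 = 956326.

956326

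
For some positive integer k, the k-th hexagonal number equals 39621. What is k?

141

Set n(2n−1) = 39621, giving 2n² − n − 39621 = 0.
The discriminant is 1 + 8·39621 = 316969, and √316969 = 563.
So n = (1 + 563) / 4 = 564/4 = 141.
Check: 141·(2·141 − 1) = 39621. ✓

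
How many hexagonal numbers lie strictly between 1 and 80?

The n-th hexagonal number is n(2n−1).
Smallest index with value > 1: n = 2 (giving 6).
Largest index with value < 80: n = 6 (giving 66).
Indices 2 through 6: 5 terms.

5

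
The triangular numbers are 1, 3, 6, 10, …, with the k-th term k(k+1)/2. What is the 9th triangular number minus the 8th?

Consecutive triangular numbers differ by n: T_{9} − T_{8} = 9.

9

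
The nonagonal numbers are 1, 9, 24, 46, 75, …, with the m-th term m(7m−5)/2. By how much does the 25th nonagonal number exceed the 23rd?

25·(7·25 − 5)/2 = 2125 and 23·(7·23 − 5)/2 = 1794.
Difference: 2125 − 1794 = 331.

331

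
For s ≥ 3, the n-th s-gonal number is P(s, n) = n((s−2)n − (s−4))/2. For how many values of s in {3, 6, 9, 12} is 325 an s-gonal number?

3

s = 3: P(3, 25) = 325. ✓
s = 6: P(6, 13) = 325. ✓
s = 9: P(9, 10) = 325. ✓
s = 12: P(12, 8) = 288 and P(12, 9) = 369; 325 is not s-gonal.
Hits: s ∈ {3, 6, 9} → 3.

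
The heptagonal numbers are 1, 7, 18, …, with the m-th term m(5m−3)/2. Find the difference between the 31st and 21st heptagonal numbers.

1285

31·(5·31 − 3)/2 = 2356 and 21·(5·21 − 3)/2 = 1071.
Difference: 2356 − 1071 = 1285.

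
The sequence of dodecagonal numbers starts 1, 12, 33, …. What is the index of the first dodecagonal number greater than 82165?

129

Solve n(5n−4) > 82165 for integer n.
The largest n with value ≤ 82165 is 128 (since 81408 ≤ 82165 < 82689), so the first above is n = 129, value 82689.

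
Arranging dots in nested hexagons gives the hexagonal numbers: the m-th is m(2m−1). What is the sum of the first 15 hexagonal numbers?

2360

Σ i(2i−1) = 2Σi² − Σi over i = 1..15.
Σi = 120 and Σi² = 1240.
2·1240 − 1·120 = 2360.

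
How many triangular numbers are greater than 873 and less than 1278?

The n-th triangular number is n(n+1)/2.
Smallest index with value > 873: n = 42 (giving 903).
Largest index with value < 1278: n = 50 (giving 1275).
Indices 42 through 50: 9 terms.

9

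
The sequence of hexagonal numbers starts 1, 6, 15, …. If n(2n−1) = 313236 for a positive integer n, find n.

Set n(2n−1) = 313236, giving 2n² − n − 313236 = 0.
The discriminant is 1 + 8·313236 = 2505889, and √2505889 = 1583.
So n = (1 + 1583) / 4 = 1584/4 = 396.

396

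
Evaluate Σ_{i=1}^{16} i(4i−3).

5576

Σ i(4i−3) = 4Σi² − 3Σi over i = 1..16.
Σi = 136 and Σi² = 1496.
4·1496 − 3·136 = 5576.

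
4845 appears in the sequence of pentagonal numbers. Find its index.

57

Set n(3n−1)/2 = 4845, giving 3n² − n − 9690 = 0.
The discriminant is 1 + 24·4845 = 116281, and √116281 = 341.
So n = (1 + 341) / 6 = 342/6 = 57.
Check: 57·(3·57 − 1)/2 = 4845. ✓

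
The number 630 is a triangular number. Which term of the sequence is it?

Set n(n+1)/2 = 630, giving n² + n − 1260 = 0.
So n = (-1 + 71) / 2 = 70/2 = 35.

35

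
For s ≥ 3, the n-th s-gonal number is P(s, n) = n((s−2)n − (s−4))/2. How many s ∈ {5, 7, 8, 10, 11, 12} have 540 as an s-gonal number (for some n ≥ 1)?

2

s = 5: P(5, 19) = 532 and P(5, 20) = 590; 540 is not s-gonal.
s = 7: P(7, 15) = 540. ✓
s = 8: P(8, 13) = 481 and P(8, 14) = 560; 540 is not s-gonal.
s = 10: P(10, 12) = 540. ✓
s = 11: P(11, 11) = 506 and P(11, 12) = 606; 540 is not s-gonal.
s = 12: P(12, 10) = 460 and P(12, 11) = 561; 540 is not s-gonal.
Hits: s ∈ {7, 10} → 2.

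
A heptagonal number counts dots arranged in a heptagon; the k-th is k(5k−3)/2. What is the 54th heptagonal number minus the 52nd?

527

54·(5·54 − 3)/2 = 7209 and 52·(5·52 − 3)/2 = 6682.
Difference: 7209 − 6682 = 527.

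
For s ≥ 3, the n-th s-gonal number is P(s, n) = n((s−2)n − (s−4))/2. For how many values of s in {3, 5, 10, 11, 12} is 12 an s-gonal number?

2

s = 3: P(3, 4) = 10 and P(3, 5) = 15; 12 is not s-gonal.
s = 5: P(5, 3) = 12. ✓
s = 10: P(10, 2) = 10 and P(10, 3) = 27; 12 is not s-gonal.
s = 11: P(11, 2) = 11 and P(11, 3) = 30; 12 is not s-gonal.
s = 12: P(12, 2) = 12. ✓
Hits: s ∈ {5, 12} → 2.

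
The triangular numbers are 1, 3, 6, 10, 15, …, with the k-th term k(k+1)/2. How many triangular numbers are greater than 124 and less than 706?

The n-th triangular number is n(n+1)/2.
Smallest index with value > 124: n = 16 (giving 136).
Largest index with value < 706: n = 37 (giving 703).
Indices 16 through 37: 22 terms.

22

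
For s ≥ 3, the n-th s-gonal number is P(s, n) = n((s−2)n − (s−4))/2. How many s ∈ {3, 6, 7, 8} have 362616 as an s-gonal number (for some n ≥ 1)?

s = 3: P(3, 851) = 362526 and P(3, 852) = 363378; 362616 is not s-gonal.
s = 6: P(6, 426) = 362526 and P(6, 427) = 364231; 362616 is not s-gonal.
s = 7: P(7, 381) = 362331 and P(7, 382) = 364237; 362616 is not s-gonal.
s = 8: P(8, 348) = 362616. ✓
Hits: s ∈ {8} → 1.

1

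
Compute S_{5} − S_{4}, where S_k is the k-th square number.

n² − (n−1)² = 2n − 1, so 5² − 4² = 2·5 − 1 = 9.

9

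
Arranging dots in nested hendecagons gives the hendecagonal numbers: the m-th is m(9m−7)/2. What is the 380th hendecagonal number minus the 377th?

380·(9·380 − 7)/2 = 648470 and 377·(9·377 − 7)/2 = 638261.
Difference: 648470 − 638261 = 10209.

10209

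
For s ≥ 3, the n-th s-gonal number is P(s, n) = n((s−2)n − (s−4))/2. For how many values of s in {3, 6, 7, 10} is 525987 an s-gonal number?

s = 3: P(3, 1025) = 525825 and P(3, 1026) = 526851; 525987 is not s-gonal.
s = 6: P(6, 513) = 525825 and P(6, 514) = 527878; 525987 is not s-gonal.
s = 7: P(7, 458) = 523723 and P(7, 459) = 526014; 525987 is not s-gonal.
s = 10: P(10, 363) = 525987. ✓
Hits: s ∈ {10} → 1.

1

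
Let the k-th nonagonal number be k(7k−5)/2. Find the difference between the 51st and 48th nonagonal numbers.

51·(7·51 − 5)/2 = 8976 and 48·(7·48 − 5)/2 = 7944.
Difference: 8976 − 7944 = 1032.

1032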